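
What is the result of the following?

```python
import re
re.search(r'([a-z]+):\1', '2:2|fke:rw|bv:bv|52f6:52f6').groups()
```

('bv',)

The match spans [11:16] → 'bv:bv'.
Captured: group 1 = 'bv'.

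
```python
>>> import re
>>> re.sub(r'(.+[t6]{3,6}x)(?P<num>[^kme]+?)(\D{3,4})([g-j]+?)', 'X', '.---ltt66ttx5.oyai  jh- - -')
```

Because the quantifier is non-greedy, it stops expanding at the earliest point where the rest of the pattern can succeed.
Each match is replaced by 'X'.

'X  jh- - -'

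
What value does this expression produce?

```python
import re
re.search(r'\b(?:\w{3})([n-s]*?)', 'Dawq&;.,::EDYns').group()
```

The pattern matches a word boundary (`\b`, zero-width); then exactly 3 of a word character (non-capturing group); then zero or more of a character in [n-s] (lazy) (captured).
A non-greedy quantifier consumes as few characters as it can — just enough that the remainder of the pattern still matches from where it stops; whatever follows it matches normally.
`search` walks the string left to right and returns the first match it finds.
The match spans [0:3] → 'Daw'.
Captured: group 1 = ''.

'Daw'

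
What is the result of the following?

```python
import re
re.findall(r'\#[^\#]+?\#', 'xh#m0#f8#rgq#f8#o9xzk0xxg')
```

['#m0#', '#rgq#']

No capturing groups, so `findall` returns the 2 full match strings.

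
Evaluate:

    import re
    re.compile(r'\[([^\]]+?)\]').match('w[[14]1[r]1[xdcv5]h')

`re.match` only tries the pattern at the start of the string.
Here position 0 doesn't satisfy it, so the call returns None.

None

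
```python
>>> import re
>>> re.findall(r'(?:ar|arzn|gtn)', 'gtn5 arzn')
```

['gtn', 'ar']

The regex engine tests alternatives in the order written; an earlier branch that matches wins even if a later one would match more.
Scanning left to right: at [0:3] → 'gtn'; at [5:7] → 'ar'.
With no groups in the pattern, `findall` gives back each whole match — 2 here.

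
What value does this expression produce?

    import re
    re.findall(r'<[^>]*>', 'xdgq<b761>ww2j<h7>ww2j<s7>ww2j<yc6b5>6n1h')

Scanning left to right: at [4:10] → '<b761>'; at [14:18] → '<h7>'; at [22:26] → '<s7>'; at [30:37] → '<yc6b5>'.
Since nothing is captured, `findall` lists the 4 matched substrings directly.

['<b761>', '<h7>', '<s7>', '<yc6b5>']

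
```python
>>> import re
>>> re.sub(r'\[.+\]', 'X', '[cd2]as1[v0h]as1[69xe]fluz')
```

Matches: at [0:22] → '[cd2]as1[v0h]as1[69xe]'.
Every occurrence is swapped for 'X'.

'Xfluz'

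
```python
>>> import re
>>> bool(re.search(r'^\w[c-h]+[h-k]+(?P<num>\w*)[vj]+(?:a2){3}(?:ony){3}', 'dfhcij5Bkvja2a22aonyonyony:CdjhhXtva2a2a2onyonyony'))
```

This matches anchored at the start of the string; then a word character, then one or more of a character in [c-h], then one or more of a character in [h-k]; then zero or more of a word character (captured as 'num'); then one or more of one of [vj], then the literal 'a2' repeated 3 times, then the literal 'ony' repeated 3 times.
`search` walks the string left to right and returns the first match it finds.
Here no position works, so the call returns None, and `bool(None)` is False.

False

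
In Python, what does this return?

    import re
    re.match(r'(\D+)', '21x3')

None

This matches one or more of a non-digit (captured).
With `match`, the pattern is implicitly anchored at the beginning.
Here the string doesn't start with a match, so the call returns None.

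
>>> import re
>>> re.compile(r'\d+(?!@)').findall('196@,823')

A negative assertion filters positions out without eating any characters.
Scanning left to right: at [0:2] → '19'; at [5:8] → '823'.
Since nothing is captured, `findall` lists the 2 matched substrings directly.

['19', '823']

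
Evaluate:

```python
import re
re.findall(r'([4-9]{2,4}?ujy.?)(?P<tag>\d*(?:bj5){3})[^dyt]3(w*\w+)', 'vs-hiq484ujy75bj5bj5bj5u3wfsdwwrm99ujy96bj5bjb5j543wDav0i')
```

[('484ujy7', '5bj5bj5bj5', 'wfsdwwrm99ujy96bj5bjb5j543wDav0i')]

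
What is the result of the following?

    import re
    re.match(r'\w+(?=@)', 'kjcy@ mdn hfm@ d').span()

(0, 4)

Because the assertion is zero-width, the text it checks is not consumed and won't appear in the result.
`re.match` only tries the pattern at the start of the string.
The match spans [0:4] → 'kjcy'.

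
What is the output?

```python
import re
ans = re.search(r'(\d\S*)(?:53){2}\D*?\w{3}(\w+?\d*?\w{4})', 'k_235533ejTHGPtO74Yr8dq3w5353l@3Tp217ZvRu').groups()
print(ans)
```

This matches a digit, then zero or more of a non-whitespace character (captured); then the literal '53' repeated 2 times, then zero or more of a non-digit (lazy), then exactly 3 of a word character; then one or more of a word character (lazy), then zero or more of a digit (lazy), then exactly 4 of a word character (captured).
A `+?`/`*?`/`{m,n}?` starts at its minimum and grows only as far as needed for what follows to match.
`search` walks the string left to right and returns the first match it finds.
The match spans [2:39] → '235533ejTHGPtO74Yr8dq3w5353l@3Tp217Zv'.
Captured: group 1 = '235533ejTHGPtO74Yr8dq3w', group 2 = '217Zv'.

('235533ejTHGPtO74Yr8dq3w', '217Zv')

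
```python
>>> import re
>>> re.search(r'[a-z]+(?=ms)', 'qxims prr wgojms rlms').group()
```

'qxi'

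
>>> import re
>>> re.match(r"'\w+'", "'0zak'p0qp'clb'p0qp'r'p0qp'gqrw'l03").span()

`re.match` only tries the pattern at the start of the string.
The match spans [0:6] → "'0zak'".

(0, 6)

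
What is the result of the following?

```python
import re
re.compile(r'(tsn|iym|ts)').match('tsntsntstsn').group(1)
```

'tsn'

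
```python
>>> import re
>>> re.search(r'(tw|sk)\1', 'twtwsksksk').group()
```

The backreference `\1` re-matches whatever the first group consumed, character for character.
`re.search` tries every starting position until one works.
The match spans [0:4] → 'twtw'.
Captured: group 1 = 'tw'.

'twtw'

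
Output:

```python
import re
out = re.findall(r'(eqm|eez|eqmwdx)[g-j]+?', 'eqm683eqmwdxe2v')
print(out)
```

`findall` collects group 1 from each match (0 total).
Nothing in the string satisfies the pattern, so the list is empty.

[]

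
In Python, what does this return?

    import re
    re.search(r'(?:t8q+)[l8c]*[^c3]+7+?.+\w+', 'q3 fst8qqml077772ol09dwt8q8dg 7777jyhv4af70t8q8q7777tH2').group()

This matches the literal 't8', then one or more of a literal 'q' (non-capturing group); then zero or more of one of [l8c]; then one or more of any character except [c3], then one or more of the literal '7' (lazy), then one or more of any character; then one or more of a word character.
The match spans [5:55] → 't8qqml077772ol09dwt8q8dg 7777jyhv4af70t8q8q7777tH2'.

't8qqml077772ol09dwt8q8dg 7777jyhv4af70t8q8q7777tH2'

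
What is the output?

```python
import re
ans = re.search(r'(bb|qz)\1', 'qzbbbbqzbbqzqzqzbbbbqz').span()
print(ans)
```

The backreference `\1` re-matches whatever the first group consumed, character for character.
The match spans [2:6] → 'bbbb'.

(2, 6)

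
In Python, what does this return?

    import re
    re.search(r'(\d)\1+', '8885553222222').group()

A backreference is literal: `\1` must see the identical characters the first group matched.
The match spans [0:3] → '888'.

'888'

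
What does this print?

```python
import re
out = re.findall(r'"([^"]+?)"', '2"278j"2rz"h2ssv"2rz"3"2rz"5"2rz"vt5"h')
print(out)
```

['278j', 'h2ssv', '3', '5', 'vt5']

Because there's exactly one group, `findall` drops the full match and keeps group 1 from each hit.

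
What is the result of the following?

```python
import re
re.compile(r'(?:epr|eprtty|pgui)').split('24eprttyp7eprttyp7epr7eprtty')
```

Branches in `(...|...)` are attempted left-to-right; the first branch that allows the whole pattern to succeed is taken.
Matches to split on: at [2:5] → 'epr'; at [10:13] → 'epr'; at [18:21] → 'epr'; at [22:25] → 'epr'.
Each match becomes a cut point; 5 segments remain.

['24', 'ttyp7', 'ttyp7', '7', 'tty']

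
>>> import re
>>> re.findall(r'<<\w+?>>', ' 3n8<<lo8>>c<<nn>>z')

['<<lo8>>', '<<nn>>']

No capturing groups, so `findall` returns the 2 full match strings.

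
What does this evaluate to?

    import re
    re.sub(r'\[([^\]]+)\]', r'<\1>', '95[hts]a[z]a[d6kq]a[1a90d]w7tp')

Each match is replaced using the text its own group 1 captured.

'95<hts>a<z>a<d6kq>a<1a90d>w7tp'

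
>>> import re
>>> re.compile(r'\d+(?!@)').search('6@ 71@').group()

The negative lookahead/lookbehind blocks any match where the forbidden context is present.
Unlike `match`, `search` isn't anchored — it looks for the pattern anywhere in the string.
The match spans [3:4] → '7'.

'7'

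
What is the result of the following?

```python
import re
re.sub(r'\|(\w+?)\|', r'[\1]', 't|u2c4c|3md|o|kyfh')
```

Matches: at [1:8] → '|u2c4c|'; at [11:14] → '|o|'.
Each match is replaced using the text its own group 1 captured.

't[u2c4c]3md[o]kyfh'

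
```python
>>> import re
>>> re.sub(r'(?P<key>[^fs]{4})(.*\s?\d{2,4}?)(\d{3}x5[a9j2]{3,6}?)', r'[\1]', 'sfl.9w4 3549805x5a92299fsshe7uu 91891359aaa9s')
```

Lazy quantifiers expand one character at a time until the remainder of the pattern can match.
Each match is replaced using the text its own group 1 captured.

'sf[l.9w]299fsshe7uu 91891359aaa9s'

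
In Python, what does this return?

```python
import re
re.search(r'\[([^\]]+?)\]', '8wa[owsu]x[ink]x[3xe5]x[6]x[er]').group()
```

'[owsu]'

`re.search` scans for the first position where the pattern succeeds.
The match spans [3:9] → '[owsu]'.
Captured: group 1 = 'owsu'.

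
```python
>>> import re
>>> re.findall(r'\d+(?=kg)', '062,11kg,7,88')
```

The lookaround is zero-width — it requires the adjacent text to match without consuming it, so the asserted text isn't part of the match.
Matches: at [4:6] → '11'.
No capturing groups, so `findall` returns the 1 full match string.

['11']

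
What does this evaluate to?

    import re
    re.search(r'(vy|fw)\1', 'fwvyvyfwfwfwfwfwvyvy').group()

`\1` is not a pattern — it's the concrete string captured by group 1, re-applied verbatim.
The match spans [2:6] → 'vyvy'.

'vyvy'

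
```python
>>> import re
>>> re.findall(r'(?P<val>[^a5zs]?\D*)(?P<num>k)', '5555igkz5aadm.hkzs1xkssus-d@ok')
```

[('ig', 'k'), ('aadm.h', 'k'), ('1xkssus-d@o', 'k')]

Pattern: optionally any character except [a5zs], then zero or more of a non-digit (captured as 'val'); then a literal 'k' (captured as 'num').
With 2 capturing groups, `findall` returns a 2-tuple per match.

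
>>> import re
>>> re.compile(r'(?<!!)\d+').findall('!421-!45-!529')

['21', '5', '29']

Because the assertion is negative and zero-width, positions next to the forbidden text are skipped.
No capturing groups, so `findall` returns the 3 full match strings.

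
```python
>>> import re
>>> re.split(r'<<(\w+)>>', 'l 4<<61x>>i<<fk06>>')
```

Because the pattern has a capturing group, `split` also inserts each captured text between the pieces.

['l 4', '61x', 'i', 'fk06', '']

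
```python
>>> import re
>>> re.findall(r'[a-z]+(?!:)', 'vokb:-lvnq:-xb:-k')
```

Because the assertion is negative and zero-width, positions next to the forbidden text are skipped.
Scanning left to right: at [0:3] → 'vok'; at [6:9] → 'lvn'; at [12:13] → 'x'; at [16:17] → 'k'.
No capturing groups, so `findall` returns the 4 full match strings.

['vok', 'lvn', 'x', 'k']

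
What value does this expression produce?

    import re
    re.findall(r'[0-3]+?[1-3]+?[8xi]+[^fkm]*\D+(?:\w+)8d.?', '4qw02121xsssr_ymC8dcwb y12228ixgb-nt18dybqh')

The pattern matches one or more of a character in [0-3] (lazy); then one or more of a character in [1-3] (lazy), then one or more of one of [8xi], then zero or more of any character except [fkm]; then one or more of a non-digit; then one or more of a word character (non-capturing group); then the literal '8d', then optionally any character.
Matches: at [3:20] → '02121xsssr_ymC8dc'; at [24:40] → '12228ixgb-nt18dy'.
No capturing groups, so `findall` returns the 2 full match strings.

['02121xsssr_ymC8dc', '12228ixgb-nt18dy']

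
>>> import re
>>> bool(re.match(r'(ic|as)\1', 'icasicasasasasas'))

False

`\1` is not a pattern — it's the concrete string captured by group 1, re-applied verbatim.
With `match`, the pattern is implicitly anchored at the beginning.
Here the string doesn't start with a match, so the call returns None, and `bool(None)` is False.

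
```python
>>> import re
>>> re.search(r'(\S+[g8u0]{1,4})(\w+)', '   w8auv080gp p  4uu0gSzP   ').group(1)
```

'w8auv080g'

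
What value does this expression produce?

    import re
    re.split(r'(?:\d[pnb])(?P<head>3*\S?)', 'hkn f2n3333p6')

The pattern matches a digit, then one of [pnb] (non-capturing group); then zero or more of the literal '3', then optionally a non-whitespace character (captured as 'head').
`re.split` interleaves the captured-group text with the surrounding fragments.

['hkn f', '3333p', '6']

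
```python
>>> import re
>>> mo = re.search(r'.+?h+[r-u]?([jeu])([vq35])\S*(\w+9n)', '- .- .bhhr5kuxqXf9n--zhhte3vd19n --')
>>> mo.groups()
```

('e', '3', '19n')

The match spans [0:32] → '- .- .bhhr5kuxqXf9n--zhhte3vd19n'.
Captured: group 1 = 'e', group 2 = '3', group 3 = '19n'.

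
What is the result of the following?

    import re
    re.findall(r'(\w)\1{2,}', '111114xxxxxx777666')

`\1` is not a pattern — it's the concrete string captured by group 1, re-applied verbatim.
Scanning left to right: at [0:5] match '11111', group 1 = '1'; at [6:12] match 'xxxxxx', group 1 = 'x'; at [12:15] match '777', group 1 = '7'; at [15:18] match '666', group 1 = '6'.
Because there's exactly one group, `findall` drops the full match and keeps group 1 from each hit.

['1', 'x', '7', '6']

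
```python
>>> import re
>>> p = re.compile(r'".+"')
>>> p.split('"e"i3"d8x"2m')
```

Matches to split on: at [0:10] → '"e"i3"d8x"'.
`split` removes every match and returns the 2 fragments in between.

['', '2m']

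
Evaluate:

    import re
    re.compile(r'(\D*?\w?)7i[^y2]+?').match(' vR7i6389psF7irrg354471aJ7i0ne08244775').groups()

The match spans [0:6] → ' vR7i6'.
Captured: group 1 = ' vR'.

(' vR',)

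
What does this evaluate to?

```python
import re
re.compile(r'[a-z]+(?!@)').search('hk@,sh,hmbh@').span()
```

(0, 1)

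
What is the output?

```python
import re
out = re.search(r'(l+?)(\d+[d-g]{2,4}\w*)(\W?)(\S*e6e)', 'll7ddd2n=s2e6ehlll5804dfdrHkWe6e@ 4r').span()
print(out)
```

(0, 32)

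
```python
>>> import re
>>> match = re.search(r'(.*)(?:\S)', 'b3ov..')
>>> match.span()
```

(0, 6)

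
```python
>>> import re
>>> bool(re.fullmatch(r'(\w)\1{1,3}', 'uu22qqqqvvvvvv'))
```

`fullmatch` succeeds only if the pattern covers the string from start to end.
Here the string isn't matched end-to-end, so the call returns None, and `bool(None)` is False.

False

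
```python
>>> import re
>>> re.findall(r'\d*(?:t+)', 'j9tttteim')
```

This matches zero or more of a digit; then one or more of a literal 't' (non-capturing group).
Since nothing is captured, `findall` lists the 1 matched substring directly.

['9tttt']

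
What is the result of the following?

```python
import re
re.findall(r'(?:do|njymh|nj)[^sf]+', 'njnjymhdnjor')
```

['njnjymhdnjor']

Matches: at [0:12] → 'njnjymhdnjor'.
Since nothing is captured, `findall` lists the 1 matched substring directly.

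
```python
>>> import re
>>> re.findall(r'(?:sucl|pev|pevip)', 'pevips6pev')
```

The regex engine tests alternatives in the order written; an earlier branch that matches wins even if a later one would match more.
Scanning left to right: at [0:3] → 'pev'; at [7:10] → 'pev'.
Since nothing is captured, `findall` lists the 2 matched substrings directly.

['pev', 'pev']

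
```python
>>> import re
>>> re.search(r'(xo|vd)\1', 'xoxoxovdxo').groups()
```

('xo',)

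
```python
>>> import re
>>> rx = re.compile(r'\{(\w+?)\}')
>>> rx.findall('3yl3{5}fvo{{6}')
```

Walking the string: at [4:7] match '{5}', group 1 = '5'; at [11:14] match '{6}', group 1 = '6'.
One capturing group, so `findall` returns just the captured substring from each match — 2 in all.

['5', '6']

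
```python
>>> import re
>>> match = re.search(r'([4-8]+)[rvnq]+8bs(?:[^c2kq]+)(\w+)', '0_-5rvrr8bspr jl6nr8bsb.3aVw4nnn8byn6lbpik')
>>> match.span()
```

(3, 42)

Pattern: one or more of a character in [4-8] (captured); then one or more of one of [rvnq], then the literal '8bs'; then one or more of any character except [c2kq] (non-capturing group); then one or more of a word character (captured).
The match spans [3:42] → '5rvrr8bspr jl6nr8bsb.3aVw4nnn8byn6lbpik'.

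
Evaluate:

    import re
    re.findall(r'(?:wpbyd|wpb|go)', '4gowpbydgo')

['go', 'wpbyd', 'go']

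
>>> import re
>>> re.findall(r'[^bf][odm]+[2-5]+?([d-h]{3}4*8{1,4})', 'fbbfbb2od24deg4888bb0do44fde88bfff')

This matches any character except [bf], then one or more of one of [odm], then one or more of a character in [2-5] (lazy); then exactly 3 of a character in [d-h], then zero or more of a literal '4', then 1 to 4 of the literal '8' (captured).
Matches: at [6:18] match '2od24deg4888', group 1 = 'deg4888'; at [20:30] match '0do44fde88', group 1 = 'fde88'.
One capturing group, so `findall` returns just the captured substring from each match — 2 in all.

['deg4888', 'fde88']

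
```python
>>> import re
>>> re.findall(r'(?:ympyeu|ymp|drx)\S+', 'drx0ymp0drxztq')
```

['drx0ymp0drxztq']

Matches: at [0:14] → 'drx0ymp0drxztq'.
With no groups in the pattern, `findall` gives back each whole match — 1 here.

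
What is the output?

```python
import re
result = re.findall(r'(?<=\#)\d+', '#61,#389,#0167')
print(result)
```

['61', '389', '0167']

The `(?=…)`/`(?<=…)` assertion just peeks at neighbouring text; it doesn't advance the match position.
`findall` yields the raw match text (3 of them) because the pattern has no groups.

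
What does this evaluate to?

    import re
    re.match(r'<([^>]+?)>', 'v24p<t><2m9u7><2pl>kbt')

`re.match` won't scan ahead — the pattern has to work from the very first character.
Here the pattern fails at index 0, so the call returns None.

None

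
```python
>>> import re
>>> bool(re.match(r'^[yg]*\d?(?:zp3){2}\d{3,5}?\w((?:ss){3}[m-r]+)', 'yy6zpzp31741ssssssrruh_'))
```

False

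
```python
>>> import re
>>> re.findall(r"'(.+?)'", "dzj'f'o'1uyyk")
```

Scanning left to right: at [3:6] match "'f'", group 1 = 'f'.
With a single group, `findall` returns only what that group captured — 1 item.

['f']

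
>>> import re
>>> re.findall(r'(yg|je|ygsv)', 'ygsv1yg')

['yg', 'yg']

Alternation tries branches left to right and keeps the first one that lets the overall match succeed at that position.
One capturing group, so `findall` returns just the captured substring from each match — 2 in all.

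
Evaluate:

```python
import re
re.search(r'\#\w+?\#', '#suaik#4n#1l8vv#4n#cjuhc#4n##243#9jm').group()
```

`re.search` tries every starting position until one works.
The match spans [0:7] → '#suaik#'.

'#suaik#'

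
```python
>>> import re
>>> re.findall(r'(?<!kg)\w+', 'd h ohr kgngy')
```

['d', 'h', 'ohr', 'kgngy']

Because the assertion is negative and zero-width, positions next to the forbidden text are skipped.
Walking the string: at [0:1] → 'd'; at [2:3] → 'h'; at [4:7] → 'ohr'; at [8:13] → 'kgngy'.
`findall` yields the raw match text (4 of them) because the pattern has no groups.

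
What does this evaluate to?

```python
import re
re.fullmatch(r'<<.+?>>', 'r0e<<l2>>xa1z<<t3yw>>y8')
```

None

`re.fullmatch` requires the pattern to consume the entire string.
Here the pattern can't cover the whole string, so the call returns None.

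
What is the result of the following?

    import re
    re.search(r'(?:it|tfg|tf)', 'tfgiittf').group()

Branches in `(...|...)` are attempted left-to-right; the first branch that allows the whole pattern to succeed is taken.
The match spans [0:3] → 'tfg'.

'tfg'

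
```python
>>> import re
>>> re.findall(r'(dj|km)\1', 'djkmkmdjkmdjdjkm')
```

['km', 'dj']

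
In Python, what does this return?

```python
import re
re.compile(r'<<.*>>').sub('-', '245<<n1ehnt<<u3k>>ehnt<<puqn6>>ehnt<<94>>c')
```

Each match is replaced by '-'.

'245-c'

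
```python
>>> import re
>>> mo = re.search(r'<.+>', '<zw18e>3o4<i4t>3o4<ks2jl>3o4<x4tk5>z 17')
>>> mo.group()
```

'<zw18e>3o4<i4t>3o4<ks2jl>3o4<x4tk5>'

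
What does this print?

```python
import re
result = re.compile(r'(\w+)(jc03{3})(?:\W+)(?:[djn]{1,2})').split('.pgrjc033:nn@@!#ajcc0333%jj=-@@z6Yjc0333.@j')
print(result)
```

Pattern: one or more of a word character (captured); then the literal 'jc0', then exactly 3 of the literal '3' (captured); then one or more of a non-word character (non-capturing group); then 1 to 2 of one of [djn] (non-capturing group).
Matches to split on: at [31:43] → 'z6Yjc0333.@j'.
Because the pattern has a capturing group, `split` also inserts each captured text between the pieces.

['.pgrjc033:nn@@!#ajcc0333%jj=-@@', 'z6Y', 'jc0333', '']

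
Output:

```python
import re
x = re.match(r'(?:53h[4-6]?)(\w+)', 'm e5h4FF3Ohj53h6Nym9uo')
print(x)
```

None

`re.match` only tries the pattern at the start of the string.
Here the pattern fails at index 0, so the call returns None.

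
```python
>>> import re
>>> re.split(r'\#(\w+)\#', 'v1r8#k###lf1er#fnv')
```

Because the pattern has a capturing group, `split` also inserts each captured text between the pieces.

['v1r8', 'k', '#', 'lf1er', 'fnv']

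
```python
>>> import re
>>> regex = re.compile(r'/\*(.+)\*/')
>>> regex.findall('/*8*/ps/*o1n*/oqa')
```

['8*/ps/*o1n']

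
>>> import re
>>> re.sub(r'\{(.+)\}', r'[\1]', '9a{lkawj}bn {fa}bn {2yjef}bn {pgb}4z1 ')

'9a[lkawj}bn {fa}bn {2yjef}bn {pgb]4z1 '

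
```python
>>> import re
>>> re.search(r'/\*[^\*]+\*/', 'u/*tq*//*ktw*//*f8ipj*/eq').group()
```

'/*tq*/'

`re.search` scans for the first position where the pattern succeeds.
The match spans [1:7] → '/*tq*/'.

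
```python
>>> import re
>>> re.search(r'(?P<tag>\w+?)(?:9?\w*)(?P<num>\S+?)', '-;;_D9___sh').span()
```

(3, 11)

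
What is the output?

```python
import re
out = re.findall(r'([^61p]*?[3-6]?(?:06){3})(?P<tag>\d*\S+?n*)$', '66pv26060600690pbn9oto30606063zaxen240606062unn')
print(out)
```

[('bn9oto3060606', '3zaxen240606062unn')]

The pattern matches zero or more of any character except [61p] (lazy), then optionally a character in [3-6], then the literal '06' repeated 3 times (captured); then zero or more of a digit, then one or more of a non-whitespace character (lazy), then zero or more of a literal 'n' (captured as 'tag'); then anchored at the end.
Walking the string: at [16:47] match 'bn9oto30606063zaxen240606062unn', groups = ('bn9oto3060606', '3zaxen240606062unn').
With 2 capturing groups, `findall` returns a 2-tuple per match.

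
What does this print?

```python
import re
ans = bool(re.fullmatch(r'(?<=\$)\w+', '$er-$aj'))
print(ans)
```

Because the assertion is zero-width, the text it checks is not consumed and won't appear in the result.
`re.fullmatch` is like wrapping the pattern in `^…$` (in single-line mode).
Here the string isn't matched end-to-end, so the call returns None, and `bool(None)` is False.

False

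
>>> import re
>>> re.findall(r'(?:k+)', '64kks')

This matches one or more of a literal 'k' (non-capturing group).
Walking the string: at [2:4] → 'kk'.
Since nothing is captured, `findall` lists the 1 matched substring directly.

['kk']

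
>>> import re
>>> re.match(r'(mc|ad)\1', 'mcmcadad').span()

`re.match` won't scan ahead — the pattern has to work from the very first character.
The match spans [0:4] → 'mcmc'.

(0, 4)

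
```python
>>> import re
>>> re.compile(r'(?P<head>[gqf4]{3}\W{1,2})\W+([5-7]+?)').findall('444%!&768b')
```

[('444%!', '7')]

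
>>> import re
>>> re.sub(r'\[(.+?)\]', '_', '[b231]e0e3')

Matches: at [0:6] → '[b231]'.
Every occurrence is swapped for '_'.

'_e0e3'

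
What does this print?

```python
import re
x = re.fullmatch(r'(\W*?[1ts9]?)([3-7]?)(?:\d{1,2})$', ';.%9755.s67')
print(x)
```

None

`re.fullmatch` requires the pattern to consume the entire string.
Here the string isn't matched end-to-end, so the call returns None.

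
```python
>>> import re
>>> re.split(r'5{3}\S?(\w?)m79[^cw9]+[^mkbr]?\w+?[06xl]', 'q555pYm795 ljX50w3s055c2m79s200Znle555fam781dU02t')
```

Pattern: exactly 3 of the literal '5', then optionally a non-whitespace character; then optionally a word character (captured); then the literal 'm79', then one or more of any character except [cw9], then optionally any character except [mkbr]; then one or more of a word character (lazy), then one of [06xl].
Matches to split on: at [1:20] → '555pYm795 ljX50w3s0'.
`re.split` interleaves the captured-group text with the surrounding fragments.

['q', 'Y', '55c2m79s200Znle555fam781dU02t']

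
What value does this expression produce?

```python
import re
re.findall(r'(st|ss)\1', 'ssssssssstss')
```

['ss', 'ss']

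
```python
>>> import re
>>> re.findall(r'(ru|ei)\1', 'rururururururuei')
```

`\1` is not a pattern — it's the concrete string captured by group 1, re-applied verbatim.
Scanning left to right: at [0:4] match 'ruru', group 1 = 'ru'; at [4:8] match 'ruru', group 1 = 'ru'; at [8:12] match 'ruru', group 1 = 'ru'.
`findall` collects group 1 from each match (3 total).

['ru', 'ru', 'ru']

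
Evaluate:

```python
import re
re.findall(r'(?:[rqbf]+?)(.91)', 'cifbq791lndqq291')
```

`findall` collects group 1 from each match (2 total).

['791', '291']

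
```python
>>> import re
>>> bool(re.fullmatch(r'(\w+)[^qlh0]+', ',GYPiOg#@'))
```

False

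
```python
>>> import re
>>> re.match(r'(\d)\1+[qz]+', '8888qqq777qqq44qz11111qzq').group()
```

`re.match` only tries the pattern at the start of the string.
The match spans [0:7] → '8888qqq'.

'8888qqq'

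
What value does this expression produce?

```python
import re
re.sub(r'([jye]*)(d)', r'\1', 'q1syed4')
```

Pattern: zero or more of one of [jye] (captured); then a literal 'd' (captured).
Matches: at [3:6] → 'yed'.
Each match is replaced using the text its own group 1 captured.

'q1sye4'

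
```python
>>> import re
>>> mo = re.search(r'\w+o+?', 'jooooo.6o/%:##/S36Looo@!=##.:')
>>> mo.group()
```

'jooooo'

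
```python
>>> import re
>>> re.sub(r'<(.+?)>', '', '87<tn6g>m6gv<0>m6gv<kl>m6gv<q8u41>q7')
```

Because the quantifier is non-greedy, it stops expanding at the earliest point where the rest of the pattern can succeed.
Matches: at [2:8] → '<tn6g>'; at [12:15] → '<0>'; at [19:23] → '<kl>'; at [27:34] → '<q8u41>'.
Each match is replaced by ''.

'87m6gvm6gvm6gvq7'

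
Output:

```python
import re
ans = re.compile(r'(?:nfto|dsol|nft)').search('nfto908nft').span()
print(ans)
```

(0, 4)

Alternation tries branches left to right and keeps the first one that lets the overall match succeed at that position.
The match spans [0:4] → 'nfto'.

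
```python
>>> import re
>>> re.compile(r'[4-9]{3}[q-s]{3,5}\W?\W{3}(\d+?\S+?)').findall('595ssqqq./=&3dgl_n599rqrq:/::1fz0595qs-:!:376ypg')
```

['3d', '1f']

This matches exactly 3 of a character in [4-9]; then 3 to 5 of a character in [q-s], then optionally a non-word character, then exactly 3 of a non-word character; then one or more of a digit (lazy), then one or more of a non-whitespace character (lazy) (captured).
The `?` after the quantifier makes it lazy — it takes as little as possible before letting the rest of the pattern try.
Scanning left to right: at [0:14] match '595ssqqq./=&3d', group 1 = '3d'; at [18:31] match '599rqrq:/::1f', group 1 = '1f'.
Because there's exactly one group, `findall` drops the full match and keeps group 1 from each hit.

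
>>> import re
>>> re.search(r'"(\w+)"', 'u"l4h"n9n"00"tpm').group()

`re.search` tries every starting position until one works.
The match spans [1:6] → '"l4h"'.
Captured: group 1 = 'l4h'.

'"l4h"'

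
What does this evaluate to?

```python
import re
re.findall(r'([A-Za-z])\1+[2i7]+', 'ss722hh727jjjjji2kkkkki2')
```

After group 1 captures some text, `\1` only succeeds where that same text appears again.
With a single group, `findall` returns only what that group captured — 4 items.

['s', 'h', 'j', 'k']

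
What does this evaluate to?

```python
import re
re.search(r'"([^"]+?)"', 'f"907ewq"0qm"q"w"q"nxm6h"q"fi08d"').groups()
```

('907ewq',)

The match spans [1:9] → '"907ewq"'.
Captured: group 1 = '907ewq'.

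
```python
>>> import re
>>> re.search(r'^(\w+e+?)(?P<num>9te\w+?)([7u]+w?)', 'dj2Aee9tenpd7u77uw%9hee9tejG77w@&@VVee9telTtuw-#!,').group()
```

'dj2Aee9tenpd7u77uw'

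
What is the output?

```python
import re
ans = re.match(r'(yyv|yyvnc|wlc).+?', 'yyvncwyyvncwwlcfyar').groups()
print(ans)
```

('yyv',)

The regex engine tests alternatives in the order written; an earlier branch that matches wins even if a later one would match more.
`match` is anchored at position 0; if the pattern doesn't fit there, it returns None.
The match spans [0:4] → 'yyvn'.
Captured: group 1 = 'yyv'.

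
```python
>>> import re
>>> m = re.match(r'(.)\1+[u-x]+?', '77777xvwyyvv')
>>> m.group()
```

'77777x'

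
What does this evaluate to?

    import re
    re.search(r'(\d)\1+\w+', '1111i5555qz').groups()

('1',)

`\1` is not a pattern — it's the concrete string captured by group 1, re-applied verbatim.
`re.search` tries every starting position until one works.
The match spans [0:11] → '1111i5555qz'.
Captured: group 1 = '1'.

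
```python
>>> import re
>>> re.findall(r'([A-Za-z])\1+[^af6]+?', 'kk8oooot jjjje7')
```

The backreference `\1` re-matches whatever the first group consumed, character for character.
Scanning left to right: at [0:3] match 'kk8', group 1 = 'k'; at [3:8] match 'oooot', group 1 = 'o'; at [9:14] match 'jjjje', group 1 = 'j'.
One capturing group, so `findall` returns just the captured substring from each match — 3 in all.

['k', 'o', 'j']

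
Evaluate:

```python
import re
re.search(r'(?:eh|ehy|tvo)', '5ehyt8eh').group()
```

'eh'

Alternation isn't longest-match — the leftmost alternative that fits at this position is chosen.
`re.search` tries every starting position until one works.
The match spans [1:3] → 'eh'.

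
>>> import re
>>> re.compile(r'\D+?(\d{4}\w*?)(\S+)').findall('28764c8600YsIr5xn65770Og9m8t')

[('8600', 'YsIr5xn65770Og9m8t')]

Pattern: one or more of a non-digit (lazy); then exactly 4 of a digit, then zero or more of a word character (lazy) (captured); then one or more of a non-whitespace character (captured).
Matches: at [5:28] match 'c8600YsIr5xn65770Og9m8t', groups = ('8600', 'YsIr5xn65770Og9m8t').
`findall` packs the 2 group values into a tuple for every match.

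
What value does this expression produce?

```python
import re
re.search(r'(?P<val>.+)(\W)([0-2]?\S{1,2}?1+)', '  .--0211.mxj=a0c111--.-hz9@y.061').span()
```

The pattern matches one or more of any character (captured as 'val'); then a non-word character (captured); then optionally a character in [0-2], then 1 to 2 of a non-whitespace character (lazy), then one or more of a literal '1' (captured).
The match spans [0:33] → '  .--0211.mxj=a0c111--.-hz9@y.061'.

(0, 33)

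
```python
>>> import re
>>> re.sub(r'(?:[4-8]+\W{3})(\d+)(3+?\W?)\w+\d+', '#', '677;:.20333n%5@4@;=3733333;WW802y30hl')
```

'#n%5@#hl'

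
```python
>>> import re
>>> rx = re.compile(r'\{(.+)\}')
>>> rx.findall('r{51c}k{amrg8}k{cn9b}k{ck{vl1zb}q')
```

`findall` collects group 1 from the one match (1 total).

['51c}k{amrg8}k{cn9b}k{ck{vl1zb']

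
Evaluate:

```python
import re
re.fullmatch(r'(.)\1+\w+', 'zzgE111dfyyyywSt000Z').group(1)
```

A backreference is literal: `\1` must see the identical characters the first group matched.
`re.fullmatch` requires the pattern to consume the entire string.
The match spans [0:20] → 'zzgE111dfyyyywSt000Z'.
Captured: group 1 = 'z'.

'z'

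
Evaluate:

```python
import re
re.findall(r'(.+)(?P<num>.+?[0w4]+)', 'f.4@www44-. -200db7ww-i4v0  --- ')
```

[('f.4@www44-. -200db7ww-i4', 'v0')]

Pattern: one or more of any character (captured); then one or more of any character (lazy), then one or more of one of [0w4] (captured as 'num').
Walking the string: at [0:26] match 'f.4@www44-. -200db7ww-i4v0', groups = ('f.4@www44-. -200db7ww-i4', 'v0').
Multiple groups make `findall` return tuples — one 2-tuple for the one match.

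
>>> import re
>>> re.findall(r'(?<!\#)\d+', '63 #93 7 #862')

Because the assertion is negative and zero-width, positions next to the forbidden text are skipped.
Walking the string: at [0:2] → '63'; at [5:6] → '3'; at [7:8] → '7'; at [11:13] → '62'.
No capturing groups, so `findall` returns the 4 full match strings.

['63', '3', '7', '62']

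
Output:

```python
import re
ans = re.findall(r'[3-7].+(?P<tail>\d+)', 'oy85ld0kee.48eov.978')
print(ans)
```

['8']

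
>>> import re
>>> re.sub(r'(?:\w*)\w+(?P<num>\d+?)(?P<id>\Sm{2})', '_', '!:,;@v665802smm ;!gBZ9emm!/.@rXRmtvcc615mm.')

'!:,;@_ ;!_!/.@_.'

This matches zero or more of a word character (non-capturing group); then one or more of a word character; then one or more of a digit (lazy) (captured as 'num'); then a non-whitespace character, then exactly 2 of the literal 'm' (captured as 'id').
Matches: at [5:15] → 'v665802smm'; at [18:25] → 'gBZ9emm'; at [29:42] → 'rXRmtvcc615mm'.
Every occurrence is swapped for '_'.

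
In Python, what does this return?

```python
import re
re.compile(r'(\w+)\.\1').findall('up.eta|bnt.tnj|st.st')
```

The backreference `\1` re-matches whatever the first group consumed, character for character.
`findall` collects group 1 from each match (2 total).

['t', 'st']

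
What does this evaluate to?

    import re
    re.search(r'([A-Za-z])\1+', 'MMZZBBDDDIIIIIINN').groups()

('M',)

The match spans [0:2] → 'MM'.
Captured: group 1 = 'M'.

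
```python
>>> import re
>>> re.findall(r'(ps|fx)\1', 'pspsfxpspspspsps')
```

['ps', 'ps', 'ps']

`\1` is not a pattern — it's the concrete string captured by group 1, re-applied verbatim.
Scanning left to right: at [0:4] match 'psps', group 1 = 'ps'; at [6:10] match 'psps', group 1 = 'ps'; at [10:14] match 'psps', group 1 = 'ps'.
One capturing group, so `findall` returns just the captured substring from each match — 3 in all.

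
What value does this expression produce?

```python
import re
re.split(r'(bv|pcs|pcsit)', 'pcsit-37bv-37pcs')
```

`|` is ordered: at each position the engine commits to the first alternative that works.
With a capturing group present, the delimiter's captured portion is kept in the result list.

['', 'pcs', 'it-37', 'bv', '-37', 'pcs', '']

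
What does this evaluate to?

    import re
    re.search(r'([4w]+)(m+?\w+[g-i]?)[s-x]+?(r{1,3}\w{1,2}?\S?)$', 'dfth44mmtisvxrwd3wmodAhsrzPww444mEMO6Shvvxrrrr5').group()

'44mmtisvxrwd3wmodAhsrzPww444mEMO6Shvvxrrrr5'

This matches one or more of one of [4w] (captured); then one or more of the literal 'm' (lazy), then one or more of a word character, then optionally a character in [g-i] (captured); then one or more of a character in [s-x] (lazy); then 1 to 3 of a literal 'r', then 1 to 2 of a word character (lazy), then optionally a non-whitespace character (captured); then anchored at the end.
`re.search` tries every starting position until one works.
The match spans [4:47] → '44mmtisvxrwd3wmodAhsrzPww444mEMO6Shvvxrrrr5'.
Captured: group 1 = '44', group 2 = 'mmtisvxrwd3wmodAhsrzPww444mEMO6Shvv', group 3 = 'rrrr5'.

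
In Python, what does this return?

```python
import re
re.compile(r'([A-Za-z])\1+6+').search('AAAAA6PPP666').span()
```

A backreference is literal: `\1` must see the identical characters the first group matched.
Unlike `match`, `search` isn't anchored — it looks for the pattern anywhere in the string.
The match spans [0:6] → 'AAAAA6'.
Captured: group 1 = 'A'.

(0, 6)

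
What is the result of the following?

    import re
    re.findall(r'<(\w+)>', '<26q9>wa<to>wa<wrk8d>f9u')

Matches: at [0:6] match '<26q9>', group 1 = '26q9'; at [8:12] match '<to>', group 1 = 'to'; at [14:21] match '<wrk8d>', group 1 = 'wrk8d'.
Because there's exactly one group, `findall` drops the full match and keeps group 1 from each hit.

['26q9', 'to', 'wrk8d']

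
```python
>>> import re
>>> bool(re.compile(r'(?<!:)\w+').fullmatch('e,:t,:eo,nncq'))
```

For `fullmatch`, every character of the input must be accounted for by the pattern.
Here the string isn't matched end-to-end, so the call returns None, and `bool(None)` is False.

False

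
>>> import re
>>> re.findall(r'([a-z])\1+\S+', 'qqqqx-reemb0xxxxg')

The backreference `\1` re-matches whatever the first group consumed, character for character.
Scanning left to right: at [0:17] match 'qqqqx-reemb0xxxxg', group 1 = 'q'.
Because there's exactly one group, `findall` drops the full match and keeps group 1 from the one hit.

['q']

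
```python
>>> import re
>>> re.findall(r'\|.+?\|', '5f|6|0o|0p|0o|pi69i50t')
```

With no groups in the pattern, `findall` gives back each whole match — 2 here.

['|6|', '|0p|']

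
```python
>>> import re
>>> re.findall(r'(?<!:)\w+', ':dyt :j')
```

['yt']

`(?!…)`/`(?<!…)` only lets a position through if the neighbouring text does NOT match; no characters are consumed.
`findall` yields the raw match text (1 of them) because the pattern has no groups.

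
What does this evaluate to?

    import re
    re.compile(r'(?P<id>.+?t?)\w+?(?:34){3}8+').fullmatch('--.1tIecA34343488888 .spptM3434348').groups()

('--.1tIecA34343488888 .',)

The match spans [0:34] → '--.1tIecA34343488888 .spptM3434348'.
Captured: group 1 = '--.1tIecA34343488888 .'.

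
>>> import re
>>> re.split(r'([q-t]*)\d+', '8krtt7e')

['', '', 'k', 'rtt', 'e']

This matches zero or more of a character in [q-t] (captured); then one or more of a digit.
Matches to split on: at [0:1] → '8'; at [2:6] → 'rtt7'.
`re.split` interleaves the captured-group text with the surrounding fragments.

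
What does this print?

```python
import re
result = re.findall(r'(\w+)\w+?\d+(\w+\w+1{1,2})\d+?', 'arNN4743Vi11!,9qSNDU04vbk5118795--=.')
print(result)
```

2 groups means each result is a tuple of 2 captured strings — 2 here.

[('arNN47', 'Vi1'), ('9qSNDU', 'vbk511')]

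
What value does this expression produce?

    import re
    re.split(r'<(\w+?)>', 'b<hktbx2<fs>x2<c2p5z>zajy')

['b<hktbx2', 'fs', 'x2', 'c2p5z', 'zajy']

The group in the pattern means `split` returns the separators' captures alongside the pieces.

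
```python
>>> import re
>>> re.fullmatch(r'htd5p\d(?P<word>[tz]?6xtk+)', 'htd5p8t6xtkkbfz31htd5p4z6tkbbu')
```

None

This matches the literal 'ht', then the literal 'd5p', then a digit; then optionally one of [tz], then the literal '6xt', then one or more of a literal 'k' (captured as 'word').
`fullmatch` succeeds only if the pattern covers the string from start to end.
Here the pattern can't cover the whole string, so the call returns None.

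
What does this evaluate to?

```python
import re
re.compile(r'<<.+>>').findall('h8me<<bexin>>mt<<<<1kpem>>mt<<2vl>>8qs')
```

With no groups in the pattern, `findall` gives back each whole match — 1 here.

['<<bexin>>mt<<<<1kpem>>mt<<2vl>>']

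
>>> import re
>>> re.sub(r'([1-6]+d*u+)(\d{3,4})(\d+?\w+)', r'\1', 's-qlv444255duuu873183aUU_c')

's-qlv444255duuu'

This matches one or more of a character in [1-6], then zero or more of the literal 'd', then one or more of the literal 'u' (captured); then 3 to 4 of a digit (captured); then one or more of a digit (lazy), then one or more of a word character (captured).
Matches: at [5:26] → '444255duuu873183aUU_c'.
The replacement refers to a captured group, so each match is rewritten using its own captured text.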